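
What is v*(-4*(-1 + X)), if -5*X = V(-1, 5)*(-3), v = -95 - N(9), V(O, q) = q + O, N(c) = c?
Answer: 2912/5 ≈ 582.40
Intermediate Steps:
V(O, q) = O + q
v = -104 (v = -95 - 1*9 = -95 - 9 = -104)
X = 12/5 (X = -(-1 + 5)*(-3)/5 = -4*(-3)/5 = -⅕*(-12) = 12/5 ≈ 2.4000)
v*(-4*(-1 + X)) = -(-416)*(-1 + 12/5) = -(-416)*7/5 = -104*(-28/5) = 2912/5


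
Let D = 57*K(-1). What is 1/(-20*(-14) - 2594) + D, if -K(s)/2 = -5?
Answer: 1318979/2314 ≈ 570.00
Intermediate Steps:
K(s) = 10 (K(s) = -2*(-5) = 10)
D = 570 (D = 57*10 = 570)
1/(-20*(-14) - 2594) + D = 1/(-20*(-14) - 2594) + 570 = 1/(-1*(-280) - 2594) + 570 = 1/(280 - 2594) + 570 = 1/(-2314) + 570 = -1/2314 + 570 = 1318979/2314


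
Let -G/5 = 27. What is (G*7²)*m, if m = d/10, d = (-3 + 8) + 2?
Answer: -9261/2 ≈ -4630.5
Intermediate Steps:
G = -135 (G = -5*27 = -135)
d = 7 (d = 5 + 2 = 7)
m = 7/10 ≈ 0.70000
(G*7²)*m = -135*7²*(7/10) = -135*49*(7/10) = -6615*7/10 = -9261/2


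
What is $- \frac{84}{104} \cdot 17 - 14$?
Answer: $- \frac{721}{26} \approx -27.731$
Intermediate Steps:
$- \frac{84}{104} \cdot 17 - 14 = \left(-84\right) \frac{1}{104} \cdot 17 - 14 = \left(- \frac{21}{26}\right) 17 - 14 = - \frac{357}{26} - 14 = - \frac{721}{26}$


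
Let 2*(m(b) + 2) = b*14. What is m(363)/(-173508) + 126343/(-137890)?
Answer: -11135811977/11962509060 ≈ -0.93089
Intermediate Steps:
m(b) = -2 + 7*b (m(b) = -2 + (b*14)/2 = -2 + (14*b)/2 = -2 + 7*b)
m(363)/(-173508) + 126343/(-137890) = (-2 + 7*363)/(-173508) + 126343/(-137890) = (-2 + 2541)*(-1/173508) + 126343*(-1/137890) = 2539*(-1/173508) - 126343/137890 = -2539/173508 - 126343/137890 = -11135811977/11962509060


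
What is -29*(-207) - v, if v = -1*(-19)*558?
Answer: -4599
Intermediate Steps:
v = 10602 (v = 19*558 = 10602)
-29*(-207) - v = -29*(-207) - 1*10602 = 6003 - 10602 = -4599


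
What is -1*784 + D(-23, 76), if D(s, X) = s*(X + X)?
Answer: -4280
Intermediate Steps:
D(s, X) = 2*X*s (D(s, X) = s*(2*X) = 2*X*s)
-1*784 + D(-23, 76) = -1*784 + 2*76*(-23) = -784 - 3496 = -4280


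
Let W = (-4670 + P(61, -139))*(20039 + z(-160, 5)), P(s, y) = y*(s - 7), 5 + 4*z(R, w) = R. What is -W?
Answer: 243492604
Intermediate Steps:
z(R, w) = -5/4 + R/4
P(s, y) = y*(-7 + s)
W = -243492604 (W = (-4670 - 139*(-7 + 61))*(20039 + (-5/4 + (1/4)*(-160))) = (-4670 - 139*54)*(20039 + (-5/4 - 40)) = (-4670 - 7506)*(20039 - 165/4) = -12176*79991/4 = -243492604)
-W = -1*(-243492604) = 243492604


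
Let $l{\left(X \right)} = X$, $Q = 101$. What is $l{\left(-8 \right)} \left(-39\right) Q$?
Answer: $31512$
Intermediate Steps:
$l{\left(-8 \right)} \left(-39\right) Q = \left(-8\right) \left(-39\right) 101 = 312 \cdot 101 = 31512$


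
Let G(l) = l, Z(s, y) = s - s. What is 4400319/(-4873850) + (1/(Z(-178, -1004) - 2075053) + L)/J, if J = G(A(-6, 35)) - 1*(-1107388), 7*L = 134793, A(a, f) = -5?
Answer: -69416557774792420967/78396603034952168050 ≈ -0.88545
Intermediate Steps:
Z(s, y) = 0
L = 134793/7 (L = (⅐)*134793 = 134793/7 ≈ 19256.)
J = 1107383 (J = -5 - 1*(-1107388) = -5 + 1107388 = 1107383)
4400319/(-4873850) + (1/(Z(-178, -1004) - 2075053) + L)/J = 4400319/(-4873850) + (1/(0 - 2075053) + 134793/7)/1107383 = 4400319*(-1/4873850) + (1/(-2075053) + 134793/7)*(1/1107383) = -4400319/4873850 + (-1/2075053 + 134793/7)*(1/1107383) = -4400319/4873850 + (279702619022/14525371)*(1/1107383) = -4400319/4873850 + 279702619022/16085148914093 = -69416557774792420967/78396603034952168050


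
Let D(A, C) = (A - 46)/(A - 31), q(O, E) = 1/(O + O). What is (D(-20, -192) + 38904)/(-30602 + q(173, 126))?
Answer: -228840940/180000947 ≈ -1.2713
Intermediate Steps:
q(O, E) = 1/(2*O)
D(A, C) = (-46 + A)/(-31 + A)
(D(-20, -192) + 38904)/(-30602 + q(173, 126)) = ((-46 - 20)/(-31 - 20) + 38904)/(-30602 + (1/2)/173) = (-66/(-51) + 38904)/(-30602 + (1/2)*(1/173)) = (-1/51*(-66) + 38904)/(-30602 + 1/346) = (22/17 + 38904)/(-10588291/346) = (661390/17)*(-346/10588291) = -228840940/180000947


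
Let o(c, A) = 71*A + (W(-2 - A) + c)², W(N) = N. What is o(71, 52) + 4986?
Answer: 8967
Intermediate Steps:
o(c, A) = (-2 + c - A)² + 71*A (o(c, A) = 71*A + ((-2 - A) + c)² = 71*A + (-2 + c - A)² = (-2 + c - A)² + 71*A)
o(71, 52) + 4986 = ((2 + 52 - 1*71)² + 71*52) + 4986 = ((2 + 52 - 71)² + 3692) + 4986 = ((-17)² + 3692) + 4986 = (289 + 3692) + 4986 = 3981 + 4986 = 8967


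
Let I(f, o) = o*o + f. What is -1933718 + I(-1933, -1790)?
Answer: 1268449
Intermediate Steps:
I(f, o) = f + o² (I(f, o) = o² + f = f + o²)
-1933718 + I(-1933, -1790) = -1933718 + (-1933 + (-1790)²) = -1933718 + (-1933 + 3204100) = -1933718 + 3202167 = 1268449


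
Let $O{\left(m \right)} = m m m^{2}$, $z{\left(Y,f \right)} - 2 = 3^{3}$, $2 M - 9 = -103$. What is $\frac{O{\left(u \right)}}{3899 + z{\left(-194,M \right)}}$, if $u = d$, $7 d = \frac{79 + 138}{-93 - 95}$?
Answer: $\frac{923521}{4906851063808} \approx 1.8821 \cdot 10^{-7}$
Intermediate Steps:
$M = -47$ ($M = \frac{9}{2} + \frac{1}{2} \left(-103\right) = \frac{9}{2} - \frac{103}{2} = -47$)
$z{\left(Y,f \right)} = 29$ ($z{\left(Y,f \right)} = 2 + 3^{3} = 2 + 27 = 29$)
$d = - \frac{31}{188}$ ($d = \frac{\left(79 + 138\right) \frac{1}{-93 - 95}}{7} = \frac{217 \frac{1}{-188}}{7} = \frac{217 \left(- \frac{1}{188}\right)}{7} = \frac{1}{7} \left(- \frac{217}{188}\right) = - \frac{31}{188} \approx -0.16489$)
$u = - \frac{31}{188} \approx -0.16489$
$O{\left(m \right)} = m^{4}$ ($O{\left(m \right)} = m m^{3} = m^{4}$)
$\frac{O{\left(u \right)}}{3899 + z{\left(-194,M \right)}} = \frac{\left(- \frac{31}{188}\right)^{4}}{3899 + 29} = \frac{923521}{1249198336 \cdot 3928} = \frac{923521}{1249198336} \cdot \frac{1}{3928} = \frac{923521}{4906851063808}$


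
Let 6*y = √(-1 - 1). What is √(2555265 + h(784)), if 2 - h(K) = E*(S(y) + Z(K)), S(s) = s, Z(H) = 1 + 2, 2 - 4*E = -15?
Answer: √(367956612 - 102*I*√2)/12 ≈ 1598.5 - 0.00031333*I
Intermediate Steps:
E = 17/4 (E = ½ - ¼*(-15) = ½ + 15/4 = 17/4 ≈ 4.2500)
y = I*√2/6 (y = √(-1 - 1)/6 = √(-2)/6 = (I*√2)/6 = I*√2/6 ≈ 0.2357*I)
Z(H) = 3
h(K) = -43/4 - 17*I*√2/24 (h(K) = 2 - 17*(I*√2/6 + 3)/4 = 2 - 17*(3 + I*√2/6)/4 = 2 - (51/4 + 17*I*√2/24) = 2 + (-51/4 - 17*I*√2/24) = -43/4 - 17*I*√2/24)
√(2555265 + h(784)) = √(2555265 + (-43/4 - 17*I*√2/24)) = √(10221017/4 - 17*I*√2/24)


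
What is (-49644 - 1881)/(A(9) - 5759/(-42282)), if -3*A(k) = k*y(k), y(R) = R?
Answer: 435716010/227171 ≈ 1918.0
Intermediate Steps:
A(k) = -k²/3 (A(k) = -k*k/3 = -k²/3)
(-49644 - 1881)/(A(9) - 5759/(-42282)) = (-49644 - 1881)/(-⅓*9² - 5759/(-42282)) = -51525/(-⅓*81 - 5759*(-1/42282)) = -51525/(-27 + 5759/42282) = -51525/(-1135855/42282) = -51525*(-42282/1135855) = 435716010/227171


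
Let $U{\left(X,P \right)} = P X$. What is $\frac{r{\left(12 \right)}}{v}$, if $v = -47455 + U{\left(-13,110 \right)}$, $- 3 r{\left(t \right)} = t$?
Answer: $\frac{4}{48885} \approx 8.1825 \cdot 10^{-5}$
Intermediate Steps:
$r{\left(t \right)} = - \frac{t}{3}$
$v = -48885$ ($v = -47455 + 110 \left(-13\right) = -47455 - 1430 = -48885$)
$\frac{r{\left(12 \right)}}{v} = \frac{\left(- \frac{1}{3}\right) 12}{-48885} = \left(-4\right) \left(- \frac{1}{48885}\right) = \frac{4}{48885}$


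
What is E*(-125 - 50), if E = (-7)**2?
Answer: -8575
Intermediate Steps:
E = 49
E*(-125 - 50) = 49*(-125 - 50) = 49*(-175) = -8575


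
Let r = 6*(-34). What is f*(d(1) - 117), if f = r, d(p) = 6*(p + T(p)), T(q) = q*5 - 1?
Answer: 17748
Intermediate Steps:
T(q) = -1 + 5*q (T(q) = 5*q - 1 = -1 + 5*q)
r = -204
d(p) = -6 + 36*p (d(p) = 6*(p + (-1 + 5*p)) = 6*(-1 + 6*p) = -6 + 36*p)
f = -204
f*(d(1) - 117) = -204*((-6 + 36*1) - 117) = -204*((-6 + 36) - 117) = -204*(30 - 117) = -204*(-87) = 17748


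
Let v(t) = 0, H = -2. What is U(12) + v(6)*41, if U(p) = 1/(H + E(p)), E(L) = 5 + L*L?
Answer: 1/147 ≈ 0.0068027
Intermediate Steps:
E(L) = 5 + L²
U(p) = 1/(3 + p²) (U(p) = 1/(-2 + (5 + p²)) = 1/(3 + p²))
U(12) + v(6)*41 = 1/(3 + 12²) + 0*41 = 1/(3 + 144) + 0 = 1/147 + 0 = 1/147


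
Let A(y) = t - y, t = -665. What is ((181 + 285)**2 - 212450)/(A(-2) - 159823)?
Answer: -2353/80243 ≈ -0.029323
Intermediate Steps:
A(y) = -665 - y
((181 + 285)**2 - 212450)/(A(-2) - 159823) = ((181 + 285)**2 - 212450)/((-665 - 1*(-2)) - 159823) = (466**2 - 212450)/((-665 + 2) - 159823) = (217156 - 212450)/(-663 - 159823) = 4706/(-160486) = 4706*(-1/160486) = -2353/80243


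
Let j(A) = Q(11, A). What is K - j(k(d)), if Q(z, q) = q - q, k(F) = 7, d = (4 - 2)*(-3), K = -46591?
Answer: -46591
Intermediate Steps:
d = -6 (d = 2*(-3) = -6)
Q(z, q) = 0
j(A) = 0
K - j(k(d)) = -46591 - 1*0 = -46591 + 0 = -46591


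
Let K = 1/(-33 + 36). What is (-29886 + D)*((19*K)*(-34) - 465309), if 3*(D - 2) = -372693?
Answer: 215232847895/3 ≈ 7.1744e+10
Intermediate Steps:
K = ⅓ (K = 1/3 = ⅓ ≈ 0.33333)
D = -124229 (D = 2 + (⅓)*(-372693) = 2 - 124231 = -124229)
(-29886 + D)*((19*K)*(-34) - 465309) = (-29886 - 124229)*((19*(⅓))*(-34) - 465309) = -154115*((19/3)*(-34) - 465309) = -154115*(-646/3 - 465309) = -154115*(-1396573/3) = 215232847895/3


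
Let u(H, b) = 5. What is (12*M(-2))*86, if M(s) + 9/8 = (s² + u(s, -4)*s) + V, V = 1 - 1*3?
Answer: -9417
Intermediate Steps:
V = -2 (V = 1 - 3 = -2)
M(s) = -25/8 + s² + 5*s (M(s) = -9/8 + ((s² + 5*s) - 2) = -9/8 + (-2 + s² + 5*s) = -25/8 + s² + 5*s)
(12*M(-2))*86 = (12*(-25/8 + (-2)² + 5*(-2)))*86 = (12*(-25/8 + 4 - 10))*86 = (12*(-73/8))*86 = -219/2*86 = -9417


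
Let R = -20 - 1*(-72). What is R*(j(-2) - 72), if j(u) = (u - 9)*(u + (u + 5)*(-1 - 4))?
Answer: 5980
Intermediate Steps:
j(u) = (-25 - 4*u)*(-9 + u) (j(u) = (-9 + u)*(u + (5 + u)*(-5)) = (-9 + u)*(u + (-25 - 5*u)) = (-9 + u)*(-25 - 4*u) = (-25 - 4*u)*(-9 + u))
R = 52 (R = -20 + 72 = 52)
R*(j(-2) - 72) = 52*((225 - 4*(-2)² + 11*(-2)) - 72) = 52*((225 - 4*4 - 22) - 72) = 52*((225 - 16 - 22) - 72) = 52*(187 - 72) = 52*115 = 5980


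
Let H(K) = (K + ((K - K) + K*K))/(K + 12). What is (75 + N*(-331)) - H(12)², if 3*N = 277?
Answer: -366355/12 ≈ -30530.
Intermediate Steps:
N = 277/3 (N = (⅓)*277 = 277/3 ≈ 92.333)
H(K) = (K + K²)/(12 + K) (H(K) = (K + (0 + K²))/(12 + K) = (K + K²)/(12 + K))
(75 + N*(-331)) - H(12)² = (75 + (277/3)*(-331)) - (12*(1 + 12)/(12 + 12))² = (75 - 91687/3) - (12*13/24)² = -91462/3 - (12*(1/24)*13)² = -91462/3 - (13/2)² = -91462/3 - 1*169/4 = -91462/3 - 169/4 = -366355/12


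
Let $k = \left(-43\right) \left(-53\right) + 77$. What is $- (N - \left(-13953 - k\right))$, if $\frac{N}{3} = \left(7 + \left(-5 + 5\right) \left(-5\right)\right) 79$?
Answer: $-17968$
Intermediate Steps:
$k = 2356$ ($k = 2279 + 77 = 2356$)
$N = 1659$ ($N = 3 \left(7 + \left(-5 + 5\right) \left(-5\right)\right) 79 = 3 \left(7 + 0 \left(-5\right)\right) 79 = 3 \left(7 + 0\right) 79 = 3 \cdot 7 \cdot 79 = 3 \cdot 553 = 1659$)
$- (N - \left(-13953 - k\right)) = - (1659 - \left(-13953 - 2356\right)) = - (1659 - -16309) = - (1659 + 16309) = \left(-1\right) 17968 = -17968$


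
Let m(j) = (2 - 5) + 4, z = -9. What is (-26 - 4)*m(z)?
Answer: -30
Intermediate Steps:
m(j) = 1 (m(j) = -3 + 4 = 1)
(-26 - 4)*m(z) = (-26 - 4)*1 = -30*1 = -30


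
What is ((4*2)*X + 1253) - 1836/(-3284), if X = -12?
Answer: 950356/821 ≈ 1157.6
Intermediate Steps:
((4*2)*X + 1253) - 1836/(-3284) = ((4*2)*(-12) + 1253) - 1836/(-3284) = (8*(-12) + 1253) - 1836*(-1/3284) = (-96 + 1253) + 459/821 = 1157 + 459/821 = 950356/821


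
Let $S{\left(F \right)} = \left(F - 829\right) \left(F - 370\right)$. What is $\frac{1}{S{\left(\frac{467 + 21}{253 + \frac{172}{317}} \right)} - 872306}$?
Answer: $- \frac{6459819129}{3668402357398880} \approx -1.7609 \cdot 10^{-6}$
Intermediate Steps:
$S{\left(F \right)} = \left(-829 + F\right) \left(-370 + F\right)$
$\frac{1}{S{\left(\frac{467 + 21}{253 + \frac{172}{317}} \right)} - 872306} = \frac{1}{\left(306730 + \left(\frac{467 + 21}{253 + \frac{172}{317}}\right)^{2} - 1199 \frac{467 + 21}{253 + \frac{172}{317}}\right) - 872306} = \frac{1}{\left(306730 + \left(\frac{488}{253 + 172 \cdot \frac{1}{317}}\right)^{2} - 1199 \frac{488}{253 + 172 \cdot \frac{1}{317}}\right) - 872306} = \frac{1}{\left(306730 + \left(\frac{488}{253 + \frac{172}{317}}\right)^{2} - 1199 \frac{488}{253 + \frac{172}{317}}\right) - 872306} = \frac{1}{\left(306730 + \left(\frac{488}{\frac{80373}{317}}\right)^{2} - 1199 \frac{488}{\frac{80373}{317}}\right) - 872306} = \frac{1}{\left(306730 + \left(488 \cdot \frac{317}{80373}\right)^{2} - 1199 \cdot 488 \cdot \frac{317}{80373}\right) - 872306} = \frac{1}{\left(306730 + \left(\frac{154696}{80373}\right)^{2} - \frac{185480504}{80373}\right) - 872306} = \frac{1}{\left(306730 + \frac{23930852416}{6459819129} - \frac{185480504}{80373}\right) - 872306} = \frac{1}{\frac{1966536627742594}{6459819129} - 872306} = \frac{1}{- \frac{3668402357398880}{6459819129}} = - \frac{6459819129}{3668402357398880}$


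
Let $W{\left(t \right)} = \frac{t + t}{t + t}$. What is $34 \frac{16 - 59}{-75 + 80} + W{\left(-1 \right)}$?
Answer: $- \frac{1457}{5} \approx -291.4$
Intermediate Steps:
$W{\left(t \right)} = 1$ ($W{\left(t \right)} = \frac{2 t}{2 t} = 2 t \frac{1}{2 t} = 1$)
$34 \frac{16 - 59}{-75 + 80} + W{\left(-1 \right)} = 34 \frac{16 - 59}{-75 + 80} + 1 = 34 \left(- \frac{43}{5}\right) + 1 = - \frac{1462}{5} + 1 = - \frac{1457}{5}$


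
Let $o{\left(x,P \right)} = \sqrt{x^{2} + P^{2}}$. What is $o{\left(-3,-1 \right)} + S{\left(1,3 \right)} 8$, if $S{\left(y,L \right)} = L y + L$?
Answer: $48 + \sqrt{10} \approx 51.162$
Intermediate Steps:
$S{\left(y,L \right)} = L + L y$
$o{\left(x,P \right)} = \sqrt{P^{2} + x^{2}}$
$o{\left(-3,-1 \right)} + S{\left(1,3 \right)} 8 = \sqrt{\left(-1\right)^{2} + \left(-3\right)^{2}} + 3 \left(1 + 1\right) 8 = \sqrt{1 + 9} + 3 \cdot 2 \cdot 8 = \sqrt{10} + 6 \cdot 8 = \sqrt{10} + 48 = 48 + \sqrt{10}$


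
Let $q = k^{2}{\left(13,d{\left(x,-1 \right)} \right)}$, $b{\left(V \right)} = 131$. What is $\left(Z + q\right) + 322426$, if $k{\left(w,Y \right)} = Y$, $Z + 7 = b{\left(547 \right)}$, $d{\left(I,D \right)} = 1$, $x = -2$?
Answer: $322551$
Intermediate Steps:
$Z = 124$ ($Z = -7 + 131 = 124$)
$q = 1$ ($q = 1^{2} = 1$)
$\left(Z + q\right) + 322426 = \left(124 + 1\right) + 322426 = 125 + 322426 = 322551$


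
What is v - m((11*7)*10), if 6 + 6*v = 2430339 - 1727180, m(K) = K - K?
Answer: 703153/6 ≈ 1.1719e+5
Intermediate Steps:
m(K) = 0
v = 703153/6 (v = -1 + (2430339 - 1727180)/6 = -1 + (⅙)*703159 = -1 + 703159/6 = 703153/6 ≈ 1.1719e+5)
v - m((11*7)*10) = 703153/6 - 1*0 = 703153/6 + 0 = 703153/6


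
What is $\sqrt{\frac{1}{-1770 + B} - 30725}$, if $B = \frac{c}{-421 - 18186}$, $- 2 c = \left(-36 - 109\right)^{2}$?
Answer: $\frac{i \sqrt{133221354564600622695}}{65847755} \approx 175.29 i$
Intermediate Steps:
$c = - \frac{21025}{2}$ ($c = - \frac{\left(-36 - 109\right)^{2}}{2} = - \frac{\left(-145\right)^{2}}{2} = \left(- \frac{1}{2}\right) 21025 = - \frac{21025}{2} \approx -10513.0$)
$B = \frac{21025}{37214}$ ($B = - \frac{21025}{2 \left(-421 - 18186\right)} = - \frac{21025}{2 \left(-18607\right)} = \left(- \frac{21025}{2}\right) \left(- \frac{1}{18607}\right) = \frac{21025}{37214} \approx 0.56498$)
$\sqrt{\frac{1}{-1770 + B} - 30725} = \sqrt{\frac{1}{-1770 + \frac{21025}{37214}} - 30725} = \sqrt{\frac{1}{- \frac{65847755}{37214}} - 30725} = \sqrt{- \frac{37214}{65847755} - 30725} = \sqrt{- \frac{2023172309589}{65847755}} = \frac{i \sqrt{133221354564600622695}}{65847755}$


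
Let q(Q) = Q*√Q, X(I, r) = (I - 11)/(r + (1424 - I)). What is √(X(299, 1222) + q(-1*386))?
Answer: √(675936 - 2126245874*I*√386)/2347 ≈ 61.578 - 61.578*I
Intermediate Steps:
X(I, r) = (-11 + I)/(1424 + r - I)
q(Q) = Q^(3/2)
√(X(299, 1222) + q(-1*386)) = √((-11 + 299)/(1424 + 1222 - 1*299) + (-1*386)^(3/2)) = √(288/(1424 + 1222 - 299) + (-386)^(3/2)) = √(288/2347 - 386*I*√386)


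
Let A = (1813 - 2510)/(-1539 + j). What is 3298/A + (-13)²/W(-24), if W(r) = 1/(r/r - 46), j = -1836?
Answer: 342945/41 ≈ 8364.5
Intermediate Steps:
A = 697/3375 (A = (1813 - 2510)/(-1539 - 1836) = -697/(-3375) = -697*(-1/3375) = 697/3375 ≈ 0.20652)
W(r) = -1/45 (W(r) = 1/(1 - 46) = 1/(-45) = -1/45)
3298/A + (-13)²/W(-24) = 3298/(697/3375) + (-13)²/(-1/45) = 3298*(3375/697) + 169*(-45) = 654750/41 - 7605 = 342945/41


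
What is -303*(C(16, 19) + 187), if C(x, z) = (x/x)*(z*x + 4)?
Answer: -149985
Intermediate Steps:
C(x, z) = 4 + x*z (C(x, z) = 1*(x*z + 4) = 1*(4 + x*z) = 4 + x*z)
-303*(C(16, 19) + 187) = -303*((4 + 16*19) + 187) = -303*((4 + 304) + 187) = -303*(308 + 187) = -303*495 = -149985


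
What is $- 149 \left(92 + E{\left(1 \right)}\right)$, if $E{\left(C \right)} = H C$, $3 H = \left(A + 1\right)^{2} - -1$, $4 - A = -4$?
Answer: $- \frac{53342}{3} \approx -17781.0$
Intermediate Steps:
$A = 8$ ($A = 4 - -4 = 4 + 4 = 8$)
$H = \frac{82}{3}$ ($H = \frac{\left(8 + 1\right)^{2} - -1}{3} = \frac{9^{2} + 1}{3} = \frac{81 + 1}{3} = \frac{1}{3} \cdot 82 = \frac{82}{3} \approx 27.333$)
$E{\left(C \right)} = \frac{82 C}{3}$
$- 149 \left(92 + E{\left(1 \right)}\right) = - 149 \left(92 + \frac{82}{3} \cdot 1\right) = - 149 \left(92 + \frac{82}{3}\right) = \left(-149\right) \frac{358}{3} = - \frac{53342}{3}$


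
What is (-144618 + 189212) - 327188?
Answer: -282594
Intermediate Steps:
(-144618 + 189212) - 327188 = 44594 - 327188 = -282594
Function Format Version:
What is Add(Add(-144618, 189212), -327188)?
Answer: -282594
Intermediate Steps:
Add(Add(-144618, 189212), -327188) = Add(44594, -327188) = -282594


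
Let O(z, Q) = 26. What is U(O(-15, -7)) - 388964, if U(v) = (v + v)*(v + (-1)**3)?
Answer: -387664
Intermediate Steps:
U(v) = 2*v*(-1 + v) (U(v) = (2*v)*(v - 1) = (2*v)*(-1 + v) = 2*v*(-1 + v))
U(O(-15, -7)) - 388964 = 2*26*(-1 + 26) - 388964 = 2*26*25 - 388964 = 1300 - 388964 = -387664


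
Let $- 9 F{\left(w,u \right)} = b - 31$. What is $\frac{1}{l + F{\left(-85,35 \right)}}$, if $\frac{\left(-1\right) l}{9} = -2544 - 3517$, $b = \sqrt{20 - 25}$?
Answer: $\frac{1472916}{80351168263} + \frac{3 i \sqrt{5}}{80351168263} \approx 1.8331 \cdot 10^{-5} + 8.3486 \cdot 10^{-11} i$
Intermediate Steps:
$b = i \sqrt{5}$ ($b = \sqrt{-5} = i \sqrt{5} \approx 2.2361 i$)
$F{\left(w,u \right)} = \frac{31}{9} - \frac{i \sqrt{5}}{9}$ ($F{\left(w,u \right)} = - \frac{i \sqrt{5} - 31}{9} = - \frac{-31 + i \sqrt{5}}{9} = \frac{31}{9} - \frac{i \sqrt{5}}{9}$)
$l = 54549$ ($l = - 9 \left(-2544 - 3517\right) = \left(-9\right) \left(-6061\right) = 54549$)
$\frac{1}{l + F{\left(-85,35 \right)}} = \frac{1}{54549 + \left(\frac{31}{9} - \frac{i \sqrt{5}}{9}\right)} = \frac{1}{\frac{490972}{9} - \frac{i \sqrt{5}}{9}}$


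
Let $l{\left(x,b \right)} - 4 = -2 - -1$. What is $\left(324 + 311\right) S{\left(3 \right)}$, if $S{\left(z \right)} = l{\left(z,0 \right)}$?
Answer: $1905$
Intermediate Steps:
$l{\left(x,b \right)} = 3$ ($l{\left(x,b \right)} = 4 - 1 = 3$)
$S{\left(z \right)} = 3$
$\left(324 + 311\right) S{\left(3 \right)} = \left(324 + 311\right) 3 = 635 \cdot 3 = 1905$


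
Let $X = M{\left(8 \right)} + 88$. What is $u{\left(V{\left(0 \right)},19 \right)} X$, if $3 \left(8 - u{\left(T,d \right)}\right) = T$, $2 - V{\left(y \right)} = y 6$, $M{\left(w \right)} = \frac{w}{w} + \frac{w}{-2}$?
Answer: $\frac{1870}{3} \approx 623.33$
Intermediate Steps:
$M{\left(w \right)} = 1 - \frac{w}{2}$ ($M{\left(w \right)} = 1 + w \left(- \frac{1}{2}\right) = 1 - \frac{w}{2}$)
$V{\left(y \right)} = 2 - 6 y$ ($V{\left(y \right)} = 2 - y 6 = 2 - 6 y$)
$u{\left(T,d \right)} = 8 - \frac{T}{3}$
$X = 85$ ($X = \left(1 - 4\right) + 88 = -3 + 88 = 85$)
$u{\left(V{\left(0 \right)},19 \right)} X = \left(8 - \frac{2 - 0}{3}\right) 85 = \left(8 - \frac{2 + 0}{3}\right) 85 = \left(8 - \frac{2}{3}\right) 85 = \frac{22}{3} \cdot 85 = \frac{1870}{3}$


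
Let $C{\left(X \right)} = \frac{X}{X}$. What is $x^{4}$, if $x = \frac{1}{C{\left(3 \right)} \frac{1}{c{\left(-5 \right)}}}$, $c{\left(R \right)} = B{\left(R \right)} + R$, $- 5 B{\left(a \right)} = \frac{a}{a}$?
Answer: $\frac{456976}{625} \approx 731.16$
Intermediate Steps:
$B{\left(a \right)} = - \frac{1}{5}$ ($B{\left(a \right)} = - \frac{a \frac{1}{a}}{5} = \left(- \frac{1}{5}\right) 1 = - \frac{1}{5}$)
$C{\left(X \right)} = 1$
$c{\left(R \right)} = - \frac{1}{5} + R$
$x = - \frac{26}{5}$ ($x = \frac{1}{1 \frac{1}{- \frac{1}{5} - 5}} = \frac{1}{1 \frac{1}{- \frac{26}{5}}} = \frac{1}{1 \left(- \frac{5}{26}\right)} = \frac{1}{- \frac{5}{26}} = - \frac{26}{5} \approx -5.2$)
$x^{4} = \left(- \frac{26}{5}\right)^{4} = \frac{456976}{625}$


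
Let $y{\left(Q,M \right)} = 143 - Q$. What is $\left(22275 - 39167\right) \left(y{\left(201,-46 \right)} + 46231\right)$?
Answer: $-779954316$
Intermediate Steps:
$\left(22275 - 39167\right) \left(y{\left(201,-46 \right)} + 46231\right) = \left(22275 - 39167\right) \left(\left(143 - 201\right) + 46231\right) = - 16892 \left(\left(143 - 201\right) + 46231\right) = - 16892 \left(-58 + 46231\right) = \left(-16892\right) 46173 = -779954316$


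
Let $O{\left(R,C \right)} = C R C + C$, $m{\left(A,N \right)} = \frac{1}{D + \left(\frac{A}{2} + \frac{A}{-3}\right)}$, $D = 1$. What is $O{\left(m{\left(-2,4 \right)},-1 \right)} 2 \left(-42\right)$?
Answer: $-42$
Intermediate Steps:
$m{\left(A,N \right)} = \frac{1}{1 + \frac{A}{6}}$ ($m{\left(A,N \right)} = \frac{1}{1 + \left(\frac{A}{2} + \frac{A}{-3}\right)} = \frac{1}{1 + \left(A \frac{1}{2} + A \left(- \frac{1}{3}\right)\right)} = \frac{1}{1 + \left(\frac{A}{2} - \frac{A}{3}\right)} = \frac{1}{1 + \frac{A}{6}}$)
$O{\left(R,C \right)} = C + R C^{2}$ ($O{\left(R,C \right)} = R C^{2} + C = C + R C^{2}$)
$O{\left(m{\left(-2,4 \right)},-1 \right)} 2 \left(-42\right) = - (1 - \frac{6}{6 - 2}) 2 \left(-42\right) = - (1 - \frac{6}{4}) 2 \left(-42\right) = - (1 - 6 \cdot \frac{1}{4}) 2 \left(-42\right) = - (1 - \frac{3}{2}) 2 \left(-42\right) = \left(-1\right) \left(- \frac{1}{2}\right) 2 \left(-42\right) = \frac{1}{2} \cdot 2 \left(-42\right) = 1 \left(-42\right) = -42$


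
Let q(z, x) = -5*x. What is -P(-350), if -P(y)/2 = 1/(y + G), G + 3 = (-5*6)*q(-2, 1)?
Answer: -2/203 ≈ -0.0098522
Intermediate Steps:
G = 147 (G = -3 + (-5*6)*(-5*1) = -3 - 30*(-5) = -3 + 150 = 147)
P(y) = -2/(147 + y) (P(y) = -2/(y + 147) = -2/(147 + y))
-P(-350) = -(-2)/(147 - 350) = -(-2)/(-203) = -(-2)*(-1)/203 = -1*2/203 = -2/203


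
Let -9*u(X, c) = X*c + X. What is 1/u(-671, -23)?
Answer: -9/14762 ≈ -0.00060967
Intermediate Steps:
u(X, c) = -X/9 - X*c/9 (u(X, c) = -(X*c + X)/9 = -(X + X*c)/9 = -X/9 - X*c/9)
1/u(-671, -23) = 1/(-⅑*(-671)*(1 - 23)) = 1/(-⅑*(-671)*(-22)) = 1/(-14762/9) = -9/14762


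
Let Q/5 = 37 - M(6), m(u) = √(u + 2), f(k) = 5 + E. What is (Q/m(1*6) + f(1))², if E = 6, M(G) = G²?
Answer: 993/8 + 55*√2/2 ≈ 163.02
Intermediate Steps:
f(k) = 11 (f(k) = 5 + 6 = 11)
m(u) = √(2 + u)
Q = 5 (Q = 5*(37 - 1*6²) = 5*(37 - 1*36) = 5*(37 - 36) = 5*1 = 5)
(Q/m(1*6) + f(1))² = (5/(√(2 + 1*6)) + 11)² = (5/(√(2 + 6)) + 11)² = (5/(√8) + 11)² = (5/((2*√2)) + 11)² = (5*(√2/4) + 11)² = (5*√2/4 + 11)² = (11 + 5*√2/4)²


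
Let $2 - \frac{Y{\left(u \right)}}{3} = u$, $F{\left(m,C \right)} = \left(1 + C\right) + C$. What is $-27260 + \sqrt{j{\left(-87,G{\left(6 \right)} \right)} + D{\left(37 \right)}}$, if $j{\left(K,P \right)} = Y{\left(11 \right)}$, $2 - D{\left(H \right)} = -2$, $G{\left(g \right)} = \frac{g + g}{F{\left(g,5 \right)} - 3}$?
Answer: $-27260 + i \sqrt{23} \approx -27260.0 + 4.7958 i$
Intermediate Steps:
$F{\left(m,C \right)} = 1 + 2 C$
$Y{\left(u \right)} = 6 - 3 u$
$G{\left(g \right)} = \frac{g}{4}$ ($G{\left(g \right)} = \frac{g + g}{\left(1 + 2 \cdot 5\right) - 3} = \frac{2 g}{\left(1 + 10\right) - 3} = \frac{2 g}{11 - 3} = \frac{2 g}{8} = 2 g \frac{1}{8} = \frac{g}{4}$)
$D{\left(H \right)} = 4$ ($D{\left(H \right)} = 2 - -2 = 2 + 2 = 4$)
$j{\left(K,P \right)} = -27$ ($j{\left(K,P \right)} = 6 - 33 = -27$)
$-27260 + \sqrt{j{\left(-87,G{\left(6 \right)} \right)} + D{\left(37 \right)}} = -27260 + \sqrt{-27 + 4} = -27260 + \sqrt{-23} = -27260 + i \sqrt{23}$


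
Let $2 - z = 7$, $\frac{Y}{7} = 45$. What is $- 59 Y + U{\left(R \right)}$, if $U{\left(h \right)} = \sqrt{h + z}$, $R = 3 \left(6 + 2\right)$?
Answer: $-18585 + \sqrt{19} \approx -18581.0$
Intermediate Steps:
$R = 24$ ($R = 3 \cdot 8 = 24$)
$Y = 315$ ($Y = 7 \cdot 45 = 315$)
$z = -5$ ($z = 2 - 7 = -5$)
$U{\left(h \right)} = \sqrt{-5 + h}$ ($U{\left(h \right)} = \sqrt{h - 5} = \sqrt{-5 + h}$)
$- 59 Y + U{\left(R \right)} = \left(-59\right) 315 + \sqrt{-5 + 24} = -18585 + \sqrt{19}$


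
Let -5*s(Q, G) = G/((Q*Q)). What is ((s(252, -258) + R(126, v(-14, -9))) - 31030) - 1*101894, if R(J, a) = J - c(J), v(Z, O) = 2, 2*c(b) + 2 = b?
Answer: -7030951157/52920 ≈ -1.3286e+5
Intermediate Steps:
c(b) = -1 + b/2
s(Q, G) = -G/(5*Q²) (s(Q, G) = -G/(5*(Q*Q)) = -G/(5*(Q²)) = -G/(5*Q²))
R(J, a) = 1 + J/2 (R(J, a) = J - (-1 + J/2) = J + (1 - J/2) = 1 + J/2)
((s(252, -258) + R(126, v(-14, -9))) - 31030) - 1*101894 = ((-⅕*(-258)/252² + (1 + (½)*126)) - 31030) - 1*101894 = ((-⅕*(-258)*1/63504 + (1 + 63)) - 31030) - 101894 = ((43/52920 + 64) - 31030) - 101894 = (3386923/52920 - 31030) - 101894 = -1638720677/52920 - 101894 = -7030951157/52920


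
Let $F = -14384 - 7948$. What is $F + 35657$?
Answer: $13325$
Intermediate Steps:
$F = -22332$ ($F = -14384 - 7948 = -22332$)
$F + 35657 = -22332 + 35657 = 13325$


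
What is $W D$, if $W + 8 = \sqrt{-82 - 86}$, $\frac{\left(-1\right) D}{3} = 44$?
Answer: $1056 - 264 i \sqrt{42} \approx 1056.0 - 1710.9 i$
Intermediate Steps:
$D = -132$ ($D = \left(-3\right) 44 = -132$)
$W = -8 + 2 i \sqrt{42}$ ($W = -8 + \sqrt{-82 - 86} = -8 + \sqrt{-168} = -8 + 2 i \sqrt{42} \approx -8.0 + 12.961 i$)
$W D = \left(-8 + 2 i \sqrt{42}\right) \left(-132\right) = 1056 - 264 i \sqrt{42}$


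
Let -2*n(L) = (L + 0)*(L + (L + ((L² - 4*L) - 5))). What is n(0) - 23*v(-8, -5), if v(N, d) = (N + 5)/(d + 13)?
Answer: 69/8 ≈ 8.6250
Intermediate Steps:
v(N, d) = (5 + N)/(13 + d)
n(L) = -L*(-5 + L² - 2*L)/2 (n(L) = -(L + 0)*(L + (L + ((L² - 4*L) - 5)))/2 = -L*(L + (L + (-5 + L² - 4*L)))/2 = -L*(L + (-5 + L² - 3*L))/2 = -L*(-5 + L² - 2*L)/2)
n(0) - 23*v(-8, -5) = (½)*0*(5 - 1*0² + 2*0) - 23*(5 - 8)/(13 - 5) = (½)*0*(5 - 1*0 + 0) - 23*(-3)/8 = (½)*0*(5 + 0 + 0) - 23*(-3)/8 = (½)*0*5 - 23*(-3/8) = 0 + 69/8 = 69/8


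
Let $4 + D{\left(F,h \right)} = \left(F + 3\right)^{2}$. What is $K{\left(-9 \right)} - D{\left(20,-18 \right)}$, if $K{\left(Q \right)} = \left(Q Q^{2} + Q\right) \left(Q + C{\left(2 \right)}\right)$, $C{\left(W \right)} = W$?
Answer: $4641$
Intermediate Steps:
$D{\left(F,h \right)} = -4 + \left(3 + F\right)^{2}$ ($D{\left(F,h \right)} = -4 + \left(F + 3\right)^{2} = -4 + \left(3 + F\right)^{2}$)
$K{\left(Q \right)} = \left(2 + Q\right) \left(Q + Q^{3}\right)$ ($K{\left(Q \right)} = \left(Q Q^{2} + Q\right) \left(Q + 2\right) = \left(Q^{3} + Q\right) \left(2 + Q\right) = \left(Q + Q^{3}\right) \left(2 + Q\right) = \left(2 + Q\right) \left(Q + Q^{3}\right)$)
$K{\left(-9 \right)} - D{\left(20,-18 \right)} = - 9 \left(2 - 9 + \left(-9\right)^{3} + 2 \left(-9\right)^{2}\right) - \left(-4 + \left(3 + 20\right)^{2}\right) = - 9 \left(2 - 9 - 729 + 2 \cdot 81\right) - \left(-4 + 23^{2}\right) = - 9 \left(2 - 9 - 729 + 162\right) - \left(-4 + 529\right) = \left(-9\right) \left(-574\right) - 525 = 5166 - 525 = 4641$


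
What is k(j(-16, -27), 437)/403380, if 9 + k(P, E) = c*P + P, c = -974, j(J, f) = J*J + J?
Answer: -77843/134460 ≈ -0.57893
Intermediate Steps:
j(J, f) = J + J² (j(J, f) = J² + J = J + J²)
k(P, E) = -9 - 973*P (k(P, E) = -9 + (-974*P + P) = -9 - 973*P)
k(j(-16, -27), 437)/403380 = (-9 - (-15568)*(1 - 16))/403380 = (-9 - (-15568)*(-15))*(1/403380) = (-9 - 973*240)*(1/403380) = (-9 - 233520)*(1/403380) = -233529*1/403380 = -77843/134460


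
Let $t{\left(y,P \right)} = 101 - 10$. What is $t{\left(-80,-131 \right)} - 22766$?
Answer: $-22675$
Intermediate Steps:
$t{\left(y,P \right)} = 91$ ($t{\left(y,P \right)} = 101 - 10 = 91$)
$t{\left(-80,-131 \right)} - 22766 = 91 - 22766 = -22675$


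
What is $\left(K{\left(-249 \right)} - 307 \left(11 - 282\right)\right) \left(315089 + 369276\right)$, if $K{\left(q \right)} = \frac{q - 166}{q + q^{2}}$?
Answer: $\frac{42361210067495}{744} \approx 5.6937 \cdot 10^{10}$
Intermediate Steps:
$K{\left(q \right)} = \frac{-166 + q}{q + q^{2}}$
$\left(K{\left(-249 \right)} - 307 \left(11 - 282\right)\right) \left(315089 + 369276\right) = \left(\frac{-166 - 249}{\left(-249\right) \left(1 - 249\right)} - 307 \left(11 - 282\right)\right) \left(315089 + 369276\right) = \left(\left(- \frac{1}{249}\right) \frac{1}{-248} \left(-415\right) - -83197\right) 684365 = \left(\left(- \frac{1}{249}\right) \left(- \frac{1}{248}\right) \left(-415\right) + 83197\right) 684365 = \left(- \frac{5}{744} + 83197\right) 684365 = \frac{61898563}{744} \cdot 684365 = \frac{42361210067495}{744}$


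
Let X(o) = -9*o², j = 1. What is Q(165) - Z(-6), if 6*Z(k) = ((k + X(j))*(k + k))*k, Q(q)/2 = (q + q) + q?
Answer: 1170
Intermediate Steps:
Q(q) = 6*q (Q(q) = 2*((q + q) + q) = 2*(2*q + q) = 2*(3*q) = 6*q)
Z(k) = k²*(-9 + k)/3 (Z(k) = (((k - 9*1²)*(k + k))*k)/6 = (((k - 9*1)*(2*k))*k)/6 = (((k - 9)*(2*k))*k)/6 = (((-9 + k)*(2*k))*k)/6 = ((2*k*(-9 + k))*k)/6 = (2*k²*(-9 + k))/6 = k²*(-9 + k)/3)
Q(165) - Z(-6) = 6*165 - (-6)²*(-9 - 6)/3 = 990 - 36*(-15)/3 = 990 - 1*(-180) = 990 + 180 = 1170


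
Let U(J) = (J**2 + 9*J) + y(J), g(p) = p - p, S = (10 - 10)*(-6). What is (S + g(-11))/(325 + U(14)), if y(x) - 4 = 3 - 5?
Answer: 0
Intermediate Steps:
S = 0 (S = 0*(-6) = 0)
g(p) = 0
y(x) = 2 (y(x) = 4 + (3 - 5) = 4 - 2 = 2)
U(J) = 2 + J**2 + 9*J (U(J) = (J**2 + 9*J) + 2 = 2 + J**2 + 9*J)
(S + g(-11))/(325 + U(14)) = (0 + 0)/(325 + (2 + 14**2 + 9*14)) = 0/(325 + (2 + 196 + 126)) = 0/(325 + 324) = 0/649 = 0*(1/649) = 0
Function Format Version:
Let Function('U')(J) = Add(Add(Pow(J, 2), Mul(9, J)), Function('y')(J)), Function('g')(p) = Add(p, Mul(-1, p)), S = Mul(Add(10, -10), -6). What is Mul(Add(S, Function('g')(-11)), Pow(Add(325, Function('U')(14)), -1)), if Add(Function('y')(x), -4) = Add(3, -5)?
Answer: 0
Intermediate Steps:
S = 0 (S = Mul(0, -6) = 0)
Function('g')(p) = 0
Function('y')(x) = 2 (Function('y')(x) = Add(4, Add(3, -5)) = Add(4, -2) = 2)
Function('U')(J) = Add(2, Pow(J, 2), Mul(9, J)) (Function('U')(J) = Add(Add(Pow(J, 2), Mul(9, J)), 2) = Add(2, Pow(J, 2), Mul(9, J)))
Mul(Add(S, Function('g')(-11)), Pow(Add(325, Function('U')(14)), -1)) = Mul(Add(0, 0), Pow(Add(325, Add(2, Pow(14, 2), Mul(9, 14))), -1)) = Mul(0, Pow(Add(325, Add(2, 196, 126)), -1)) = Mul(0, Pow(Add(325, 324), -1)) = Mul(0, Pow(649, -1)) = Mul(0, Rational(1, 649)) = 0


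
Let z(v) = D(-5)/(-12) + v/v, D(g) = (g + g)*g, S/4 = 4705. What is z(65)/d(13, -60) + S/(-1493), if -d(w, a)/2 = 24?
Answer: -5391793/429984 ≈ -12.540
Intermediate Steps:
d(w, a) = -48 (d(w, a) = -2*24 = -48)
S = 18820 (S = 4*4705 = 18820)
D(g) = 2*g**2 (D(g) = (2*g)*g = 2*g**2)
z(v) = -19/6 (z(v) = (2*(-5)**2)/(-12) + v/v = (2*25)*(-1/12) + 1 = 50*(-1/12) + 1 = -25/6 + 1 = -19/6)
z(65)/d(13, -60) + S/(-1493) = -19/6/(-48) + 18820/(-1493) = -19/6*(-1/48) + 18820*(-1/1493) = 19/288 - 18820/1493 = -5391793/429984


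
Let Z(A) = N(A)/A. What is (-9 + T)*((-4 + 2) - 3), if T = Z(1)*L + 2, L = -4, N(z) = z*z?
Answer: 55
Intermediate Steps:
N(z) = z**2
Z(A) = A (Z(A) = A**2/A = A)
T = -2 (T = 1*(-4) + 2 = -4 + 2 = -2)
(-9 + T)*((-4 + 2) - 3) = (-9 - 2)*((-4 + 2) - 3) = -11*(-2 - 3) = -11*(-5) = 55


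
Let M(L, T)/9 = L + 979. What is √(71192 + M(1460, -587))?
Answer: √93143 ≈ 305.19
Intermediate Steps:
M(L, T) = 8811 + 9*L (M(L, T) = 9*(L + 979) = 9*(979 + L) = 8811 + 9*L)
√(71192 + M(1460, -587)) = √(71192 + (8811 + 9*1460)) = √(71192 + (8811 + 13140)) = √(71192 + 21951) = √93143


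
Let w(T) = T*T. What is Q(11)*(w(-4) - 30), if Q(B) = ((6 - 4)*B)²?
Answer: -6776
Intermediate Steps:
w(T) = T²
Q(B) = 4*B² (Q(B) = (2*B)² = 4*B²)
Q(11)*(w(-4) - 30) = (4*11²)*((-4)² - 30) = (4*121)*(16 - 30) = 484*(-14) = -6776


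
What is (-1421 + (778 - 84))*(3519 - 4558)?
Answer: 755353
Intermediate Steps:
(-1421 + (778 - 84))*(3519 - 4558) = (-1421 + (778 - 1*84))*(-1039) = (-1421 + (778 - 84))*(-1039) = (-1421 + 694)*(-1039) = -727*(-1039) = 755353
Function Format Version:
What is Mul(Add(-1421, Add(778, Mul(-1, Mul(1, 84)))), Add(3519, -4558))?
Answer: 755353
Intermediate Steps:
Mul(Add(-1421, Add(778, Mul(-1, Mul(1, 84)))), Add(3519, -4558)) = Mul(Add(-1421, Add(778, Mul(-1, 84))), -1039) = Mul(Add(-1421, Add(778, -84)), -1039) = Mul(Add(-1421, 694), -1039) = Mul(-727, -1039) = 755353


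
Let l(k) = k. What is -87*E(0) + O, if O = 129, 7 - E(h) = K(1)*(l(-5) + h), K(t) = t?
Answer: -915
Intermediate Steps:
E(h) = 12 - h (E(h) = 7 - (-5 + h) = 7 + (5 - h) = 12 - h)
-87*E(0) + O = -87*(12 - 1*0) + 129 = -87*(12 + 0) + 129 = -87*12 + 129 = -1044 + 129 = -915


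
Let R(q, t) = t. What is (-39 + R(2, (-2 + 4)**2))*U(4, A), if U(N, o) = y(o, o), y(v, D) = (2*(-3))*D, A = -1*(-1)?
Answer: 210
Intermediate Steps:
A = 1
y(v, D) = -6*D
U(N, o) = -6*o
(-39 + R(2, (-2 + 4)**2))*U(4, A) = (-39 + (-2 + 4)**2)*(-6*1) = (-39 + 2**2)*(-6) = (-39 + 4)*(-6) = -35*(-6) = 210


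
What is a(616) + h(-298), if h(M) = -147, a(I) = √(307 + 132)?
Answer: -147 + √439 ≈ -126.05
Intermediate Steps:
a(I) = √439
a(616) + h(-298) = √439 - 147 = -147 + √439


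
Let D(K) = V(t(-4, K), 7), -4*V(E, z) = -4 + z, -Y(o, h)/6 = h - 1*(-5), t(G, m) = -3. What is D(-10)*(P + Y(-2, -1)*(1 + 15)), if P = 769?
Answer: -1155/4 ≈ -288.75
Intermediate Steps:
Y(o, h) = -30 - 6*h (Y(o, h) = -6*(h - 1*(-5)) = -6*(h + 5) = -6*(5 + h) = -30 - 6*h)
V(E, z) = 1 - z/4 (V(E, z) = -(-4 + z)/4 = 1 - z/4)
D(K) = -3/4 (D(K) = 1 - 1/4*7 = 1 - 7/4 = -3/4)
D(-10)*(P + Y(-2, -1)*(1 + 15)) = -3*(769 + (-30 - 6*(-1))*(1 + 15))/4 = -3*(769 + (-30 + 6)*16)/4 = -3*(769 - 24*16)/4 = -3*(769 - 384)/4 = -3/4*385 = -1155/4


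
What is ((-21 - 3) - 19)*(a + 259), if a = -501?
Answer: 10406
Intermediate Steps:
((-21 - 3) - 19)*(a + 259) = ((-21 - 3) - 19)*(-501 + 259) = (-24 - 19)*(-242) = -43*(-242) = 10406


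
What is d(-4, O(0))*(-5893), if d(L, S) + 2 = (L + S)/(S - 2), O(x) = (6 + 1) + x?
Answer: 41251/5 ≈ 8250.2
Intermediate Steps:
O(x) = 7 + x
d(L, S) = -2 + (L + S)/(-2 + S) (d(L, S) = -2 + (L + S)/(S - 2) = -2 + (L + S)/(-2 + S))
d(-4, O(0))*(-5893) = ((4 - 4 - (7 + 0))/(-2 + (7 + 0)))*(-5893) = ((4 - 4 - 1*7)/(-2 + 7))*(-5893) = ((4 - 4 - 7)/5)*(-5893) = ((1/5)*(-7))*(-5893) = -7/5*(-5893) = 41251/5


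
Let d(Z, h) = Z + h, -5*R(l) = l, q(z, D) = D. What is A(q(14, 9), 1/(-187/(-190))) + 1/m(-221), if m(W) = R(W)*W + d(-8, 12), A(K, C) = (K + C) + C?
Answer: 100716788/9129527 ≈ 11.032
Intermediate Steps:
R(l) = -l/5
A(K, C) = K + 2*C (A(K, C) = (C + K) + C = K + 2*C)
m(W) = 4 - W²/5 (m(W) = (-W/5)*W + (-8 + 12) = -W²/5 + 4 = 4 - W²/5)
A(q(14, 9), 1/(-187/(-190))) + 1/m(-221) = (9 + 2/((-187/(-190)))) + 1/(4 - ⅕*(-221)²) = (9 + 2/((-187*(-1/190)))) + 1/(4 - ⅕*48841) = (9 + 2/(187/190)) + 1/(4 - 48841/5) = (9 + 2*(190/187)) + 1/(-48821/5) = (9 + 380/187) - 5/48821 = 2063/187 - 5/48821 = 100716788/9129527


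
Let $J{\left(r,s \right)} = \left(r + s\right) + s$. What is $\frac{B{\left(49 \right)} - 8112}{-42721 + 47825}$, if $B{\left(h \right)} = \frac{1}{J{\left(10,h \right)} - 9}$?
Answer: $- \frac{803087}{505296} \approx -1.5893$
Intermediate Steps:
$J{\left(r,s \right)} = r + 2 s$
$B{\left(h \right)} = \frac{1}{1 + 2 h}$ ($B{\left(h \right)} = \frac{1}{\left(10 + 2 h\right) - 9} = \frac{1}{1 + 2 h}$)
$\frac{B{\left(49 \right)} - 8112}{-42721 + 47825} = \frac{\frac{1}{1 + 2 \cdot 49} - 8112}{-42721 + 47825} = \frac{\frac{1}{1 + 98} - 8112}{5104} = \left(\frac{1}{99} - 8112\right) \frac{1}{5104} = \left(- \frac{803087}{99}\right) \frac{1}{5104} = - \frac{803087}{505296}$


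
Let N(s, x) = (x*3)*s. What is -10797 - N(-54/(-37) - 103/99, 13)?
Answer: -13203092/1221 ≈ -10813.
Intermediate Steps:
N(s, x) = 3*s*x (N(s, x) = (3*x)*s = 3*s*x)
-10797 - N(-54/(-37) - 103/99, 13) = -10797 - 3*(-54/(-37) - 103/99)*13 = -10797 - 3*(-54*(-1/37) - 103*1/99)*13 = -10797 - 3*(54/37 - 103/99)*13 = -10797 - 3*1535*13/3663 = -10797 - 1*19955/1221 = -10797 - 19955/1221 = -13203092/1221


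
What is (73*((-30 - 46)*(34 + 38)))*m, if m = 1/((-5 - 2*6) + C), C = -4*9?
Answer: 399456/53 ≈ 7536.9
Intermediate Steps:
C = -36
m = -1/53 (m = 1/((-5 - 2*6) - 36) = 1/((-5 - 12) - 36) = 1/(-17 - 36) = 1/(-53) = -1/53 ≈ -0.018868)
(73*((-30 - 46)*(34 + 38)))*m = (73*((-30 - 46)*(34 + 38)))*(-1/53) = (73*(-76*72))*(-1/53) = (73*(-5472))*(-1/53) = -399456*(-1/53) = 399456/53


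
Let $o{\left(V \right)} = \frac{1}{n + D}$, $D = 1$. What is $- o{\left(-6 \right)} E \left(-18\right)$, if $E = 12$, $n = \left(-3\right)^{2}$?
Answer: $\frac{108}{5} \approx 21.6$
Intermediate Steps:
$n = 9$
$o{\left(V \right)} = \frac{1}{10}$ ($o{\left(V \right)} = \frac{1}{9 + 1} = \frac{1}{10}$)
$- o{\left(-6 \right)} E \left(-18\right) = - \frac{1}{10} \cdot 12 \left(-18\right) = - \frac{6 \left(-18\right)}{5} = \left(-1\right) \left(- \frac{108}{5}\right) = \frac{108}{5}$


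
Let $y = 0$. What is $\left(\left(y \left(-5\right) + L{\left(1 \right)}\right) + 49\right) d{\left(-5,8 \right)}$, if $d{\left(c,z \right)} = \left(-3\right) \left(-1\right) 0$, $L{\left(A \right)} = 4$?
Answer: $0$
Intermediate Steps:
$d{\left(c,z \right)} = 0$ ($d{\left(c,z \right)} = 3 \cdot 0 = 0$)
$\left(\left(y \left(-5\right) + L{\left(1 \right)}\right) + 49\right) d{\left(-5,8 \right)} = \left(\left(0 \left(-5\right) + 4\right) + 49\right) 0 = \left(\left(0 + 4\right) + 49\right) 0 = \left(4 + 49\right) 0 = 53 \cdot 0 = 0$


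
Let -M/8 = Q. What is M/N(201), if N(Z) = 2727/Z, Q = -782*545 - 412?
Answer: 228658672/909 ≈ 2.5155e+5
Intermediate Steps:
Q = -426602 (Q = -426190 - 412 = -426602)
M = 3412816 (M = -8*(-426602) = 3412816)
M/N(201) = 3412816/((2727/201)) = 3412816/((2727*(1/201))) = 3412816/(909/67) = 3412816*(67/909) = 228658672/909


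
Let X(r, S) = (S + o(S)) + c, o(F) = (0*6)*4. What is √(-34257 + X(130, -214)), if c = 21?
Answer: 5*I*√1378 ≈ 185.61*I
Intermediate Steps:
o(F) = 0 (o(F) = 0*4 = 0)
X(r, S) = 21 + S (X(r, S) = (S + 0) + 21 = S + 21 = 21 + S)
√(-34257 + X(130, -214)) = √(-34257 + (21 - 214)) = √(-34257 - 193) = √(-34450) = 5*I*√1378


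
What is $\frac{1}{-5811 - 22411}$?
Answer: $- \frac{1}{28222} \approx -3.5433 \cdot 10^{-5}$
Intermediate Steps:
$\frac{1}{-5811 - 22411} = \frac{1}{-28222} = - \frac{1}{28222}$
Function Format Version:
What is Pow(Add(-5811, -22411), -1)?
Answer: Rational(-1, 28222) ≈ -3.5433e-5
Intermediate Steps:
Pow(Add(-5811, -22411), -1) = Pow(-28222, -1) = Rational(-1, 28222)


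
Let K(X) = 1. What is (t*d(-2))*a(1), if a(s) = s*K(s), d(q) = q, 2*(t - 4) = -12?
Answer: 4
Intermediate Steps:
t = -2 (t = 4 + (½)*(-12) = 4 - 6 = -2)
a(s) = s (a(s) = s*1 = s)
(t*d(-2))*a(1) = -2*(-2)*1 = 4*1 = 4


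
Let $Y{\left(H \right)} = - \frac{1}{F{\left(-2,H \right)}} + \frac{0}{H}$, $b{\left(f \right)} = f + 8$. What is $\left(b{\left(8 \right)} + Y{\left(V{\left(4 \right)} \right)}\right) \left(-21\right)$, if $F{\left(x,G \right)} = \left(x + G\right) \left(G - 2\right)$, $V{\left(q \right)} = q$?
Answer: $- \frac{1323}{4} \approx -330.75$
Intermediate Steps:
$F{\left(x,G \right)} = \left(-2 + G\right) \left(G + x\right)$ ($F{\left(x,G \right)} = \left(G + x\right) \left(-2 + G\right) = \left(-2 + G\right) \left(G + x\right)$)
$b{\left(f \right)} = 8 + f$
$Y{\left(H \right)} = - \frac{1}{4 + H^{2} - 4 H}$ ($Y{\left(H \right)} = - \frac{1}{H^{2} - 2 H - -4 + H \left(-2\right)} + \frac{0}{H} = - \frac{1}{H^{2} - 2 H + 4 - 2 H} + 0 = - \frac{1}{4 + H^{2} - 4 H} + 0 = - \frac{1}{4 + H^{2} - 4 H}$)
$\left(b{\left(8 \right)} + Y{\left(V{\left(4 \right)} \right)}\right) \left(-21\right) = \left(\left(8 + 8\right) - \frac{1}{4 + 4^{2} - 16}\right) \left(-21\right) = \left(16 - \frac{1}{4 + 16 - 16}\right) \left(-21\right) = \left(16 - \frac{1}{4}\right) \left(-21\right) = \frac{63}{4} \left(-21\right) = - \frac{1323}{4}$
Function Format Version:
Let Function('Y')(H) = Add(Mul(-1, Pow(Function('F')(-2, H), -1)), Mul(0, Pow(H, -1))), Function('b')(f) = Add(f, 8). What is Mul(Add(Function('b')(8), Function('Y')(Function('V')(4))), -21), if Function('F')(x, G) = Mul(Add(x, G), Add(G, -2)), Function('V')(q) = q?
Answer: Rational(-1323, 4) ≈ -330.75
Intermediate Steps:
Function('F')(x, G) = Mul(Add(-2, G), Add(G, x)) (Function('F')(x, G) = Mul(Add(G, x), Add(-2, G)) = Mul(Add(-2, G), Add(G, x)))
Function('b')(f) = Add(8, f)
Function('Y')(H) = Mul(-1, Pow(Add(4, Pow(H, 2), Mul(-4, H)), -1)) (Function('Y')(H) = Add(Mul(-1, Pow(Add(Pow(H, 2), Mul(-2, H), Mul(-2, -2), Mul(H, -2)), -1)), Mul(0, Pow(H, -1))) = Add(Mul(-1, Pow(Add(Pow(H, 2), Mul(-2, H), 4, Mul(-2, H)), -1)), 0) = Add(Mul(-1, Pow(Add(4, Pow(H, 2), Mul(-4, H)), -1)), 0) = Mul(-1, Pow(Add(4, Pow(H, 2), Mul(-4, H)), -1)))
Mul(Add(Function('b')(8), Function('Y')(Function('V')(4))), -21) = Mul(Add(Add(8, 8), Mul(-1, Pow(Add(4, Pow(4, 2), Mul(-4, 4)), -1))), -21) = Mul(Add(16, Mul(-1, Pow(Add(4, 16, -16), -1))), -21) = Mul(Add(16, Mul(-1, Pow(4, -1))), -21) = Mul(Add(16, Mul(-1, Rational(1, 4))), -21) = Mul(Add(16, Rational(-1, 4)), -21) = Mul(Rational(63, 4), -21) = Rational(-1323, 4)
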